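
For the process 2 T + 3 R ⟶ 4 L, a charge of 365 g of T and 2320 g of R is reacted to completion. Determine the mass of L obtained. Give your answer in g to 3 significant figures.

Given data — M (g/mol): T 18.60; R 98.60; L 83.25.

n(T) = 365.0 / 18.60 = 19.62 mol
n(R) = 2320 / 98.60 = 23.53 mol
n/ν for T = 19.62/2 = 9.810
n/ν for R = 23.53/3 = 7.843
Smallest n/ν is R → limiting reagent.
n(L) = (4/3) × 23.53 = 31.37 mol
mass = 31.37 × 83.25 = 2612 g

2610 g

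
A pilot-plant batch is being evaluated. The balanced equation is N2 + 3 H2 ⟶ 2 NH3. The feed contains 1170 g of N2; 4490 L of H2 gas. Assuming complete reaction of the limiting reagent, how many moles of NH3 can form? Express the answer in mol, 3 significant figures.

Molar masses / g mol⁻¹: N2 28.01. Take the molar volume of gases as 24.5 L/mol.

n(N2) = 1170 / 28.01 = 41.77 mol
n(H2) = 4490 / 24.5 = 183.3 mol
n/ν for N2 = 41.77/1 = 41.77
n/ν for H2 = 183.3/3 = 61.10
Smallest n/ν is N2 → limiting reagent.
n(NH3) = (2/1) × 41.77 = 83.54 mol

83.5 mol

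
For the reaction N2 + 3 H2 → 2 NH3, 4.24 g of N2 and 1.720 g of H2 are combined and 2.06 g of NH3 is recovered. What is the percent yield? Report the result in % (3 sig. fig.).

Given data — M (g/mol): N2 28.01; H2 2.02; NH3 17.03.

40.0 %

n(N2) = 4.240 / 28.01 = 0.1514 mol
n(H2) = 1.720 / 2.02 = 0.8515 mol
n/ν for N2 = 0.1514/1 = 0.1514
n/ν for H2 = 0.8515/3 = 0.2838
Smallest n/ν is N2 → limiting reagent.
theoretical n(NH3) = (2/1) × 0.1514 = 0.3028 mol → 5.157 g
% yield = 2.06 / 5.157 × 100 = 39.95 %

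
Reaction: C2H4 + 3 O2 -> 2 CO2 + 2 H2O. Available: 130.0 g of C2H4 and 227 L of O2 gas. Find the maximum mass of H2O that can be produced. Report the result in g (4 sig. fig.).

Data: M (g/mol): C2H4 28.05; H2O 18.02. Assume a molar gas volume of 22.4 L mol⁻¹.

121.7 g

n(C2H4) = 130.0 / 28.05 = 4.635 mol
n(O2) = 227.0 / 22.4 = 10.13 mol
n/ν for C2H4 = 4.635/1 = 4.635
n/ν for O2 = 10.13/3 = 3.377
Smallest n/ν is O2 → limiting reagent.
n(H2O) = (2/3) × 10.13 = 6.753 mol
mass = 6.753 × 18.02 = 121.7 g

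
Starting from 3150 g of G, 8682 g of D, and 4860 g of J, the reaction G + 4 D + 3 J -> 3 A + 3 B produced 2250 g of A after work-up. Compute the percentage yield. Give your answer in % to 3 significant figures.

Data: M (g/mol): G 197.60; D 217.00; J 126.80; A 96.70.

n(G) = 3150 / 197.60 = 15.94 mol
n(D) = 8682 / 217.00 = 40.01 mol
n(J) = 4860 / 126.80 = 38.33 mol
n/ν for G = 15.94/1 = 15.94
n/ν for D = 40.01/4 = 10.00
n/ν for J = 38.33/3 = 12.78
Smallest n/ν is D → limiting reagent.
theoretical n(A) = (3/4) × 40.01 = 30.01 mol → 2902 g
% yield = 2250 / 2902 × 100 = 77.53 %

77.5 %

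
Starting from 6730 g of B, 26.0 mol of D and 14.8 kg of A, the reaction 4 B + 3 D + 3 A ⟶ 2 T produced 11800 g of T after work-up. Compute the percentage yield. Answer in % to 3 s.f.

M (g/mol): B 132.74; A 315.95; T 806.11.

84.5 %

n(B) = 6730 / 132.74 = 50.70 mol
n(D) = 26.00 mol
n(A) = 14.80×1000 / 315.95 = 46.84 mol
n/ν for B = 50.70/4 = 12.68
n/ν for D = 26.00/3 = 8.667
n/ν for A = 46.84/3 = 15.61
Smallest n/ν is D → limiting reagent.
theoretical n(T) = (2/3) × 26.00 = 17.33 mol → 13970 g
% yield = 11800 / 13970 × 100 = 84.47 %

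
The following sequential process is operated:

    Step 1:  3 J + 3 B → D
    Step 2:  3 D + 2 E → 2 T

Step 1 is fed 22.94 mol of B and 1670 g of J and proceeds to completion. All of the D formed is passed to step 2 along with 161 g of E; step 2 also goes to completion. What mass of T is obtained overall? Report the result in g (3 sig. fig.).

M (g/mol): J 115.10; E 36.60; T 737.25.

Step 1:
n(B) = 22.94 mol
n(J) = 1670 / 115.10 = 14.51 mol
n/ν → B: 7.647, J: 4.837; J is limiting.
n(D) produced = (1/3) × 14.51 = 4.837 mol
Step 2:
n(D) available = 4.837 mol
n(E) = 161.0 / 36.60 = 4.399 mol
n/ν → D: 1.612, E: 2.200; D is limiting.
n(T) = (2/3) × 4.837 = 3.225 mol
mass = 3.225 × 737.25 = 2378 g

2380 g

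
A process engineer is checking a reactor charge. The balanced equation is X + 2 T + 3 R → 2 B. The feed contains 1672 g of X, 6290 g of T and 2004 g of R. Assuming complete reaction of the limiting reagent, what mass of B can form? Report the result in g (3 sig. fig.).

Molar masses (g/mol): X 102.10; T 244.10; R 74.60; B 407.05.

7290 g

n(X) = 1672 / 102.10 = 16.38 mol
n(T) = 6290 / 244.10 = 25.77 mol
n(R) = 2004 / 74.60 = 26.86 mol
n/ν → X: 16.38, T: 12.89, R: 8.953; R is limiting.
n(B) = (2/3) × 26.86 = 17.91 mol
mass = 17.91 × 407.05 = 7290 g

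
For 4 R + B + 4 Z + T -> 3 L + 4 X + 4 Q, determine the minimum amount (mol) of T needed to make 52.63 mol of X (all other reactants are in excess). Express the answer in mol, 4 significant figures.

13.16 mol

n(X) = 52.63 mol
n(T) = (1/4) × 52.63 = 13.16 mol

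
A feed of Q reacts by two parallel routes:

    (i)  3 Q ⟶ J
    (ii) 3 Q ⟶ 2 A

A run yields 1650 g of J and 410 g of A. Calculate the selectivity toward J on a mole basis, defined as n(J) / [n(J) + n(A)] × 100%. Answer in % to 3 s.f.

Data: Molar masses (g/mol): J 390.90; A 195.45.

66.8 %

n(J) = 1650 / 390.90 = 4.221 mol
n(A) = 410 / 195.45 = 2.098 mol
selectivity = 4.221/(4.221+2.098) × 100 = 66.80 %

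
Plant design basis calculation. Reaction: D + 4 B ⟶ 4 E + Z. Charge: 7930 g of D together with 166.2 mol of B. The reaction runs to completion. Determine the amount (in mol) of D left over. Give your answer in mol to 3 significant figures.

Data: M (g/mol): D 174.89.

3.79 mol

n(D) = 7930 / 174.89 = 45.34 mol
n(B) = 166.2 mol
n/ν for D = 45.34/1 = 45.34
n/ν for B = 166.2/4 = 41.55
Smallest n/ν is B → limiting reagent.
D consumed = (1/4) × 166.2 = 41.55 mol
D remaining = 45.34 − 41.55 = 3.790 mol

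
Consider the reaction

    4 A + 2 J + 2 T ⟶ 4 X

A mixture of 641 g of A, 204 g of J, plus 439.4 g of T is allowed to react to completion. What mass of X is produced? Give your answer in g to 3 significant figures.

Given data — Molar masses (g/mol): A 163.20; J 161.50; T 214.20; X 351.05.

n(A) = 641.0 / 163.20 = 3.928 mol
n(J) = 204.0 / 161.50 = 1.263 mol
n(T) = 439.4 / 214.20 = 2.051 mol
n/ν → A: 0.9820, J: 0.6315, T: 1.026; J is limiting.
n(X) = (4/2) × 1.263 = 2.526 mol
mass = 2.526 × 351.05 = 886.8 g

887 g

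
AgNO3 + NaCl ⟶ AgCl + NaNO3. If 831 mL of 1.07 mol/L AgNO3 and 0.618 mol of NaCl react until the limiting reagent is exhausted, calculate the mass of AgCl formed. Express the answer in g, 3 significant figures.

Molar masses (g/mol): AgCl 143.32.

n(AgNO3) = 1.07 × 831.0/1000 = 0.8892 mol
n(NaCl) = 0.6180 mol
n/ν for AgNO3 = 0.8892/1 = 0.8892
n/ν for NaCl = 0.6180/1 = 0.6180
Smallest n/ν is NaCl → limiting reagent.
n(AgCl) = (1/1) × 0.6180 = 0.6180 mol
mass = 0.6180 × 143.32 = 88.57 g

88.6 g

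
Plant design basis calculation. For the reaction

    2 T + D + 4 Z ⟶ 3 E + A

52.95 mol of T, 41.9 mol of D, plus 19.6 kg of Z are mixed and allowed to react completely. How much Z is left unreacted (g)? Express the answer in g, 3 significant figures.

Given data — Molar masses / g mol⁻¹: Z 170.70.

n(T) = 52.95 mol
n(D) = 41.90 mol
n(Z) = 19.60×1000 / 170.70 = 114.8 mol
n/ν → T: 26.48, D: 41.90, Z: 28.70; T is limiting.
Z consumed = (4/2) × 52.95 = 105.9 mol
Z remaining = 114.8 − 105.9 = 8.900 mol
mass = 8.900 × 170.70 = 1519 g

1520 g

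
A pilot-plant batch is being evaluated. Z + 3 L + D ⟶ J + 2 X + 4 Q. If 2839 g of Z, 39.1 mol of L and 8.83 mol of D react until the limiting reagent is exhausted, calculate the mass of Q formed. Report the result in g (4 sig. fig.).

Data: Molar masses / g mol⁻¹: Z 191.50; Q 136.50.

4821 g

n(Z) = 2839 / 191.50 = 14.83 mol
n(L) = 39.10 mol
n(D) = 8.830 mol
n/ν for Z = 14.83/1 = 14.83
n/ν for L = 39.10/3 = 13.03
n/ν for D = 8.830/1 = 8.830
Smallest n/ν is D → limiting reagent.
n(Q) = (4/1) × 8.830 = 35.32 mol
mass = 35.32 × 136.50 = 4821 g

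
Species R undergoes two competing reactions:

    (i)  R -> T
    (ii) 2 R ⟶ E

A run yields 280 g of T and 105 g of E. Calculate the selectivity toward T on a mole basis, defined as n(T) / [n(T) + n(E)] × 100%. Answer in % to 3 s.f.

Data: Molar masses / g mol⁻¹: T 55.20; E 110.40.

84.2 %

n(T) = 280 / 55.20 = 5.072 mol
n(E) = 105 / 110.40 = 0.9511 mol
selectivity = 5.072/(5.072+0.9511) × 100 = 84.21 %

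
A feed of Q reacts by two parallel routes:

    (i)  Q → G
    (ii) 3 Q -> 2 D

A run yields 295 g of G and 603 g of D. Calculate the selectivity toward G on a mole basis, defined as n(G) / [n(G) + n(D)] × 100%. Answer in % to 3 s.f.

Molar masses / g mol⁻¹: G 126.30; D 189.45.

42.3 %

n(G) = 295 / 126.30 = 2.336 mol
n(D) = 603 / 189.45 = 3.183 mol
selectivity = 2.336/(2.336+3.183) × 100 = 42.33 %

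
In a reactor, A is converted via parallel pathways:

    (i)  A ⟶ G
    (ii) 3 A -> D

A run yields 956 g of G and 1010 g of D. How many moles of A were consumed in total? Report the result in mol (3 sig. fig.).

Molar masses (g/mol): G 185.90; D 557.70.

n(G) = 956 / 185.90 = 5.143 mol
n(D) = 1010 / 557.70 = 1.811 mol
n(A) via (i) = (1/1)×5.143 = 5.143 mol
n(A) via (ii) = (3/1)×1.811 = 5.433 mol
total n(A) = 5.143 + 5.433 = 10.58 mol

10.6 mol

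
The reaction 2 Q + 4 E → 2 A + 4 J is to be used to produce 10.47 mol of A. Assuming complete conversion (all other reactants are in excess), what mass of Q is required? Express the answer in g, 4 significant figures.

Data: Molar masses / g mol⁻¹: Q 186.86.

n(A) = 10.47 mol
n(Q) = (2/2) × 10.47 = 10.47 mol
mass = 10.47 × 186.86 = 1956 g

1956 g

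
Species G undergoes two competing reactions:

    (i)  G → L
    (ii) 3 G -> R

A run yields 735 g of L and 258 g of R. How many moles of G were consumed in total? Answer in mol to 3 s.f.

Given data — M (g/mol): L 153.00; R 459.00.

n(L) = 735 / 153.00 = 4.804 mol
n(R) = 258 / 459.00 = 0.5621 mol
n(G) via (i) = (1/1)×4.804 = 4.804 mol
n(G) via (ii) = (3/1)×0.5621 = 1.686 mol
total n(G) = 4.804 + 1.686 = 6.490 mol

6.49 mol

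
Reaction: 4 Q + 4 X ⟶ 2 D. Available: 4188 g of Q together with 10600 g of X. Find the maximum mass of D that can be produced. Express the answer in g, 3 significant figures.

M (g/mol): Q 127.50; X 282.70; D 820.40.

13500 g

n(Q) = 4188 / 127.50 = 32.85 mol
n(X) = 10600 / 282.70 = 37.50 mol
n/ν for Q = 32.85/4 = 8.213
n/ν for X = 37.50/4 = 9.375
Smallest n/ν is Q → limiting reagent.
n(D) = (2/4) × 32.85 = 16.43 mol
mass = 16.43 × 820.40 = 13480 g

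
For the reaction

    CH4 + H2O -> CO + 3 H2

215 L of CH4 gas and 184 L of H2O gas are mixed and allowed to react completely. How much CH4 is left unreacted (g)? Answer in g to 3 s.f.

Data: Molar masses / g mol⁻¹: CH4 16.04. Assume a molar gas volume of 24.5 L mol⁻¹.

20.3 g

n(CH4) = 215.0 / 24.5 = 8.776 mol
n(H2O) = 184.0 / 24.5 = 7.510 mol
n/ν for CH4 = 8.776/1 = 8.776
n/ν for H2O = 7.510/1 = 7.510
Smallest n/ν is H2O → limiting reagent.
CH4 consumed = (1/1) × 7.510 = 7.510 mol
CH4 remaining = 8.776 − 7.510 = 1.266 mol
mass = 1.266 × 16.04 = 20.31 g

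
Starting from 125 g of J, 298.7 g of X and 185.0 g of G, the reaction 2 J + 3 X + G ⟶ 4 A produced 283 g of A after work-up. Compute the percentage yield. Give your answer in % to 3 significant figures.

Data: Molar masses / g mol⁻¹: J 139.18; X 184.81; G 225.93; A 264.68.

n(J) = 125.0 / 139.18 = 0.8981 mol
n(X) = 298.7 / 184.81 = 1.616 mol
n(G) = 185.0 / 225.93 = 0.8188 mol
n/ν for J = 0.8981/2 = 0.4491
n/ν for X = 1.616/3 = 0.5387
n/ν for G = 0.8188/1 = 0.8188
Smallest n/ν is J → limiting reagent.
theoretical n(A) = (4/2) × 0.8981 = 1.796 mol → 475.4 g
% yield = 283 / 475.4 × 100 = 59.53 %

59.5 %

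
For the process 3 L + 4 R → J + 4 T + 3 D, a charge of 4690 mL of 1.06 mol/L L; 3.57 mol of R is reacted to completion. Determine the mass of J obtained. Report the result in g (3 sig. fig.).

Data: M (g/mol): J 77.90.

n(L) = 1.06 × 4690/1000 = 4.971 mol
n(R) = 3.570 mol
n/ν → L: 1.657, R: 0.8925; R is limiting.
n(J) = (1/4) × 3.570 = 0.8925 mol
mass = 0.8925 × 77.90 = 69.53 g

69.5 g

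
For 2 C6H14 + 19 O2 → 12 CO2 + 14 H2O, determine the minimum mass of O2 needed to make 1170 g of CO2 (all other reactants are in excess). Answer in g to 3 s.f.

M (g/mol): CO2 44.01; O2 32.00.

n(CO2) = 1170 / 44.01 = 26.58 mol
n(O2) = (19/12) × 26.58 = 42.09 mol
mass = 42.09 × 32.00 = 1347 g

1350 g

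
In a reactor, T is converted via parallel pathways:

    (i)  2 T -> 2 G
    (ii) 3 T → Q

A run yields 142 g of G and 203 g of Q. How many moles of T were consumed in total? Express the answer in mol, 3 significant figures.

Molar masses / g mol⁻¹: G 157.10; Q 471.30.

2.20 mol

n(G) = 142 / 157.10 = 0.9039 mol
n(Q) = 203 / 471.30 = 0.4307 mol
n(T) via (i) = (2/2)×0.9039 = 0.9039 mol
n(T) via (ii) = (3/1)×0.4307 = 1.292 mol
total n(T) = 0.9039 + 1.292 = 2.196 mol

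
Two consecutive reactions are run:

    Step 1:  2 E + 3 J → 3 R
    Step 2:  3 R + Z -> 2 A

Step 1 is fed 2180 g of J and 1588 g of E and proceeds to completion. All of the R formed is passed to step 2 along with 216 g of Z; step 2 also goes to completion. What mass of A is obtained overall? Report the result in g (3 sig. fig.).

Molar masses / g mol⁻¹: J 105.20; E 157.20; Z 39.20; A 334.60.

Step 1:
n(J) = 2180 / 105.20 = 20.72 mol
n(E) = 1588 / 157.20 = 10.10 mol
n/ν → J: 6.907, E: 5.050; E is limiting.
n(R) produced = (3/2) × 10.10 = 15.15 mol
Step 2:
n(R) available = 15.15 mol
n(Z) = 216.0 / 39.20 = 5.510 mol
n/ν → R: 5.050, Z: 5.510; R is limiting.
n(A) = (2/3) × 15.15 = 10.10 mol
mass = 10.10 × 334.60 = 3379 g

3380 g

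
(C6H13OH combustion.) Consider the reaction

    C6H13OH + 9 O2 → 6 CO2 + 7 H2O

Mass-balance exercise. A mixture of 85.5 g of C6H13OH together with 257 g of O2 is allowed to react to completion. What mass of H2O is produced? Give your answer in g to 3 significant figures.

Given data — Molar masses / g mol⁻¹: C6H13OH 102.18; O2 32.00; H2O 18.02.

n(C6H13OH) = 85.50 / 102.18 = 0.8368 mol
n(O2) = 257.0 / 32.00 = 8.031 mol
n/ν for C6H13OH = 0.8368/1 = 0.8368
n/ν for O2 = 8.031/9 = 0.8923
Smallest n/ν is C6H13OH → limiting reagent.
n(H2O) = (7/1) × 0.8368 = 5.858 mol
mass = 5.858 × 18.02 = 105.6 g

106 g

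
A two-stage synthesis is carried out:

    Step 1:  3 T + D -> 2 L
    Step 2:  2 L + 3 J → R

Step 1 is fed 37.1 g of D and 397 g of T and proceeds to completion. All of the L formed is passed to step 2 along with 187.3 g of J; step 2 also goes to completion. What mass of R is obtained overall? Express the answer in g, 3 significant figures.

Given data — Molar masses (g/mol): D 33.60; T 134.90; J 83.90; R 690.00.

Step 1:
n(D) = 37.10 / 33.60 = 1.104 mol
n(T) = 397.0 / 134.90 = 2.943 mol
n/ν for D = 1.104/1 = 1.104
n/ν for T = 2.943/3 = 0.9810
Smallest n/ν is T → limiting reagent.
n(L) produced = (2/3) × 2.943 = 1.962 mol
Step 2:
n(L) available = 1.962 mol
n(J) = 187.3 / 83.90 = 2.232 mol
n/ν for L = 1.962/2 = 0.9810
n/ν for J = 2.232/3 = 0.7440
Smallest n/ν is J → limiting reagent.
n(R) = (1/3) × 2.232 = 0.7440 mol
mass = 0.7440 × 690.00 = 513.4 g

513 g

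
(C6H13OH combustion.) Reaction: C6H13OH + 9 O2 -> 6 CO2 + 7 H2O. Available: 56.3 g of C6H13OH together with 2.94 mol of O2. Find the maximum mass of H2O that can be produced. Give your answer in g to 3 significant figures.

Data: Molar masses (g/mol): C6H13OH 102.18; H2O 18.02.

n(C6H13OH) = 56.30 / 102.18 = 0.5510 mol
n(O2) = 2.940 mol
n/ν → C6H13OH: 0.5510, O2: 0.3267; O2 is limiting.
n(H2O) = (7/9) × 2.940 = 2.287 mol
mass = 2.287 × 18.02 = 41.21 g

41.2 g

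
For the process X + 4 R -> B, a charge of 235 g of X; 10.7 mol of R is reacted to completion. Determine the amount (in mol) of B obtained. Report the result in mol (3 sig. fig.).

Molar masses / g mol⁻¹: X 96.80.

n(X) = 235.0 / 96.80 = 2.428 mol
n(R) = 10.70 mol
n/ν for X = 2.428/1 = 2.428
n/ν for R = 10.70/4 = 2.675
Smallest n/ν is X → limiting reagent.
n(B) = (1/1) × 2.428 = 2.428 mol

2.43 mol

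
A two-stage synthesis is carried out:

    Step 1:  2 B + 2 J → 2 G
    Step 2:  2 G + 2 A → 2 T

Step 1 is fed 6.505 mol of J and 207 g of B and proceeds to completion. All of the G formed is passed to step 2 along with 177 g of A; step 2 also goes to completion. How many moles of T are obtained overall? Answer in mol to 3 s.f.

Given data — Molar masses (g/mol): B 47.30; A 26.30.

Step 1:
n(J) = 6.505 mol
n(B) = 207.0 / 47.30 = 4.376 mol
n/ν for J = 6.505/2 = 3.253
n/ν for B = 4.376/2 = 2.188
Smallest n/ν is B → limiting reagent.
n(G) produced = (2/2) × 4.376 = 4.376 mol
Step 2:
n(G) available = 4.376 mol
n(A) = 177.0 / 26.30 = 6.730 mol
n/ν for G = 4.376/2 = 2.188
n/ν for A = 6.730/2 = 3.365
Smallest n/ν is G → limiting reagent.
n(T) = (2/2) × 4.376 = 4.376 mol

4.38 mol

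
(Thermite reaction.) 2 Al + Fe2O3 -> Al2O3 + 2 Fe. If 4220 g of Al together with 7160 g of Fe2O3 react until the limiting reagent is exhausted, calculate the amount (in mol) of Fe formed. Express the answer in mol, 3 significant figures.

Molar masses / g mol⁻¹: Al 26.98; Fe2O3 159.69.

n(Al) = 4220 / 26.98 = 156.4 mol
n(Fe2O3) = 7160 / 159.69 = 44.84 mol
n/ν → Al: 78.20, Fe2O3: 44.84; Fe2O3 is limiting.
n(Fe) = (2/1) × 44.84 = 89.68 mol

89.7 mol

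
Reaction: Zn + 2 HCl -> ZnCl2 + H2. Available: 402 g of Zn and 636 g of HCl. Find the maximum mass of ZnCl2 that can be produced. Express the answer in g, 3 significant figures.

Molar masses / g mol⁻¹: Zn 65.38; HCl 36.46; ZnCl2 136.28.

838 g

n(Zn) = 402.0 / 65.38 = 6.149 mol
n(HCl) = 636.0 / 36.46 = 17.44 mol
n/ν for Zn = 6.149/1 = 6.149
n/ν for HCl = 17.44/2 = 8.720
Smallest n/ν is Zn → limiting reagent.
n(ZnCl2) = (1/1) × 6.149 = 6.149 mol
mass = 6.149 × 136.28 = 838.0 g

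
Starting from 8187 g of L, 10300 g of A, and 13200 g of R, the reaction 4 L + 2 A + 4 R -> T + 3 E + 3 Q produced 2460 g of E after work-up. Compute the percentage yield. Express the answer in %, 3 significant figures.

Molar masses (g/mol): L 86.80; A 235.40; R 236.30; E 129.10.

45.5 %

n(L) = 8187 / 86.80 = 94.32 mol
n(A) = 10300 / 235.40 = 43.76 mol
n(R) = 13200 / 236.30 = 55.86 mol
n/ν for L = 94.32/4 = 23.58
n/ν for A = 43.76/2 = 21.88
n/ν for R = 55.86/4 = 13.97
Smallest n/ν is R → limiting reagent.
theoretical n(E) = (3/4) × 55.86 = 41.90 mol → 5409 g
% yield = 2460 / 5409 × 100 = 45.48 %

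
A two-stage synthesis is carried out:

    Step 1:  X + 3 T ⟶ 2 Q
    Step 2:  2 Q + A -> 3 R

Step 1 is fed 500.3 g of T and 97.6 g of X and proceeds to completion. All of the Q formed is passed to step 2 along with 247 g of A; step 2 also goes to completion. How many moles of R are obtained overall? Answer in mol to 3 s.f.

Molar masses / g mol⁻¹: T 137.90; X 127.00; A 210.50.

2.31 mol

Step 1:
n(T) = 500.3 / 137.90 = 3.628 mol
n(X) = 97.60 / 127.00 = 0.7685 mol
n/ν for T = 3.628/3 = 1.209
n/ν for X = 0.7685/1 = 0.7685
Smallest n/ν is X → limiting reagent.
n(Q) produced = (2/1) × 0.7685 = 1.537 mol
Step 2:
n(Q) available = 1.537 mol
n(A) = 247.0 / 210.50 = 1.173 mol
n/ν for Q = 1.537/2 = 0.7685
n/ν for A = 1.173/1 = 1.173
Smallest n/ν is Q → limiting reagent.
n(R) = (3/2) × 1.537 = 2.306 mol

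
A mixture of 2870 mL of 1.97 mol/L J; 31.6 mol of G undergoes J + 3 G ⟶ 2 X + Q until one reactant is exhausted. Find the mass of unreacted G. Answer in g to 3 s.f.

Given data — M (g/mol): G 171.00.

n(J) = 1.97 × 2870/1000 = 5.654 mol
n(G) = 31.60 mol
n/ν for J = 5.654/1 = 5.654
n/ν for G = 31.60/3 = 10.53
Smallest n/ν is J → limiting reagent.
G consumed = (3/1) × 5.654 = 16.96 mol
G remaining = 31.60 − 16.96 = 14.64 mol
mass = 14.64 × 171.00 = 2503 g

2500 g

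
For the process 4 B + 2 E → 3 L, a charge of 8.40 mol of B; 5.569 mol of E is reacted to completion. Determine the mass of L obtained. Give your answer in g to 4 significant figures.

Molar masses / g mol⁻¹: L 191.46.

n(B) = 8.400 mol
n(E) = 5.569 mol
n/ν for B = 8.400/4 = 2.100
n/ν for E = 5.569/2 = 2.785
Smallest n/ν is B → limiting reagent.
n(L) = (3/4) × 8.400 = 6.300 mol
mass = 6.300 × 191.46 = 1206 g

1206 g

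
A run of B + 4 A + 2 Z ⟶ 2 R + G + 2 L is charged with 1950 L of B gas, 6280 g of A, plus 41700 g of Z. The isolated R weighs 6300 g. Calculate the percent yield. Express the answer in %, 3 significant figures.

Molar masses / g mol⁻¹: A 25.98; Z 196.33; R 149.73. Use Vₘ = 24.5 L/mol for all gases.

n(B) = 1950 / 24.5 = 79.59 mol
n(A) = 6280 / 25.98 = 241.7 mol
n(Z) = 41700 / 196.33 = 212.4 mol
n/ν → B: 79.59, A: 60.43, Z: 106.2; A is limiting.
theoretical n(R) = (2/4) × 241.7 = 120.9 mol → 18100 g
% yield = 6300 / 18100 × 100 = 34.81 %

34.8 %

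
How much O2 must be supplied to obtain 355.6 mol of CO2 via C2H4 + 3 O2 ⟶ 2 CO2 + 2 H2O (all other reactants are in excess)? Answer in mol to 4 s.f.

n(CO2) = 355.6 mol
n(O2) = (3/2) × 355.6 = 533.4 mol

533.4 mol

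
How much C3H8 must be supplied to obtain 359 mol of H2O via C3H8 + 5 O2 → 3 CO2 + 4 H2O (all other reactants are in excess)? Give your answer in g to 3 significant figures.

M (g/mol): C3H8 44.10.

3960 g

n(H2O) = 359.0 mol
n(C3H8) = (1/4) × 359.0 = 89.75 mol
mass = 89.75 × 44.10 = 3958 g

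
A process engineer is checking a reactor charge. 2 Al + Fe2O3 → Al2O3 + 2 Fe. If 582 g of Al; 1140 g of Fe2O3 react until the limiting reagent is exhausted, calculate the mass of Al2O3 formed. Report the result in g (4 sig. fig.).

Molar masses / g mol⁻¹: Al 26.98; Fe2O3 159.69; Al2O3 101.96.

n(Al) = 582.0 / 26.98 = 21.57 mol
n(Fe2O3) = 1140 / 159.69 = 7.139 mol
n/ν → Al: 10.79, Fe2O3: 7.139; Fe2O3 is limiting.
n(Al2O3) = (1/1) × 7.139 = 7.139 mol
mass = 7.139 × 101.96 = 727.9 g

727.9 g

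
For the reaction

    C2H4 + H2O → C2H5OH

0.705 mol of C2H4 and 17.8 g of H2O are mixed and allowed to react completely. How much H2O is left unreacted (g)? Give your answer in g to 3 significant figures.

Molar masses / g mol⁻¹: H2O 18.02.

n(C2H4) = 0.7050 mol
n(H2O) = 17.80 / 18.02 = 0.9878 mol
n/ν for C2H4 = 0.7050/1 = 0.7050
n/ν for H2O = 0.9878/1 = 0.9878
Smallest n/ν is C2H4 → limiting reagent.
H2O consumed = (1/1) × 0.7050 = 0.7050 mol
H2O remaining = 0.9878 − 0.7050 = 0.2828 mol
mass = 0.2828 × 18.02 = 5.096 g

5.10 g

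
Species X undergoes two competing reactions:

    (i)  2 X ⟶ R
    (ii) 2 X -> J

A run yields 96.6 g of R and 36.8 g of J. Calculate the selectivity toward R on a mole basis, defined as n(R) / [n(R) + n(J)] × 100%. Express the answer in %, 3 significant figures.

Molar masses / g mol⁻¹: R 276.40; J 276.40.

72.4 %

n(R) = 96.6 / 276.40 = 0.3495 mol
n(J) = 36.8 / 276.40 = 0.1331 mol
selectivity = 0.3495/(0.3495+0.1331) × 100 = 72.42 %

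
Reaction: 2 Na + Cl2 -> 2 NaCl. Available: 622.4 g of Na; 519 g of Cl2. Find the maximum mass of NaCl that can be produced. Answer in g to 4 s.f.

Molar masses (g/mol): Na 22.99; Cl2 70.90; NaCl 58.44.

855.6 g

n(Na) = 622.4 / 22.99 = 27.07 mol
n(Cl2) = 519.0 / 70.90 = 7.320 mol
n/ν for Na = 27.07/2 = 13.54
n/ν for Cl2 = 7.320/1 = 7.320
Smallest n/ν is Cl2 → limiting reagent.
n(NaCl) = (2/1) × 7.320 = 14.64 mol
mass = 14.64 × 58.44 = 855.6 g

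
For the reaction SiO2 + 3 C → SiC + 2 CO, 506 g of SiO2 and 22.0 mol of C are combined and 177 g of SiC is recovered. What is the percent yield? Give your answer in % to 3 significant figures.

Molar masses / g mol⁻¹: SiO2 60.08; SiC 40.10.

60.2 %

n(SiO2) = 506.0 / 60.08 = 8.422 mol
n(C) = 22.00 mol
n/ν → SiO2: 8.422, C: 7.333; C is limiting.
theoretical n(SiC) = (1/3) × 22.00 = 7.333 mol → 294.1 g
% yield = 177 / 294.1 × 100 = 60.18 %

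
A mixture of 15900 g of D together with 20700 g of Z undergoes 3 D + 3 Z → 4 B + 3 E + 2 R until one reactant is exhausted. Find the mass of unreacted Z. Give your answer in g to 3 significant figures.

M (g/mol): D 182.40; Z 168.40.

6020 g

n(D) = 15900 / 182.40 = 87.17 mol
n(Z) = 20700 / 168.40 = 122.9 mol
n/ν for D = 87.17/3 = 29.06
n/ν for Z = 122.9/3 = 40.97
Smallest n/ν is D → limiting reagent.
Z consumed = (3/3) × 87.17 = 87.17 mol
Z remaining = 122.9 − 87.17 = 35.73 mol
mass = 35.73 × 168.40 = 6017 g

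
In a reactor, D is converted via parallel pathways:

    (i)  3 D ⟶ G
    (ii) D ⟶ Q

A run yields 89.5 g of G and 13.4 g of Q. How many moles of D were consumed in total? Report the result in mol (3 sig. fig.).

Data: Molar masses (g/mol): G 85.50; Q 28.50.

3.61 mol

n(G) = 89.5 / 85.50 = 1.047 mol
n(Q) = 13.4 / 28.50 = 0.4702 mol
n(D) via (i) = (3/1)×1.047 = 3.141 mol
n(D) via (ii) = (1/1)×0.4702 = 0.4702 mol
total n(D) = 3.141 + 0.4702 = 3.611 mol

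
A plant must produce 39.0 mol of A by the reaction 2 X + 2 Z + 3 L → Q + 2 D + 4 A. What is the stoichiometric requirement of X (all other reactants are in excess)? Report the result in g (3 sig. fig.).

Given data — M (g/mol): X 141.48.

n(A) = 39.00 mol
n(X) = (2/4) × 39.00 = 19.50 mol
mass = 19.50 × 141.48 = 2759 g

2760 g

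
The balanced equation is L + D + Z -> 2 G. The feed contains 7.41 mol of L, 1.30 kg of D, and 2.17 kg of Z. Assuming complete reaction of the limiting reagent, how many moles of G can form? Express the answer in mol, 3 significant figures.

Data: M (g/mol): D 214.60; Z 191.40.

12.1 mol

n(L) = 7.410 mol
n(D) = 1.300×1000 / 214.60 = 6.058 mol
n(Z) = 2.170×1000 / 191.40 = 11.34 mol
n/ν → L: 7.410, D: 6.058, Z: 11.34; D is limiting.
n(G) = (2/1) × 6.058 = 12.12 mol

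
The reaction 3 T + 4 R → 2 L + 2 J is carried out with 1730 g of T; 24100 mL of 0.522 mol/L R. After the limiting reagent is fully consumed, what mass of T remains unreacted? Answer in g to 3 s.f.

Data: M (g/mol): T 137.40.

434 g

n(T) = 1730 / 137.40 = 12.59 mol
n(R) = 0.522 × 24100/1000 = 12.58 mol
n/ν → T: 4.197, R: 3.145; R is limiting.
T consumed = (3/4) × 12.58 = 9.435 mol
T remaining = 12.59 − 9.435 = 3.155 mol
mass = 3.155 × 137.40 = 433.5 g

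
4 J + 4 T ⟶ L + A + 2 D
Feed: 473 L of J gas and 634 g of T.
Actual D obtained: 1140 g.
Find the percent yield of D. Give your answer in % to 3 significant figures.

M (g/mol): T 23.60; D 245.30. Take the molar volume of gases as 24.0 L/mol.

47.2 %

n(J) = 473.0 / 24.0 = 19.71 mol
n(T) = 634.0 / 23.60 = 26.86 mol
n/ν for J = 19.71/4 = 4.928
n/ν for T = 26.86/4 = 6.715
Smallest n/ν is J → limiting reagent.
theoretical n(D) = (2/4) × 19.71 = 9.855 mol → 2417 g
% yield = 1140 / 2417 × 100 = 47.17 %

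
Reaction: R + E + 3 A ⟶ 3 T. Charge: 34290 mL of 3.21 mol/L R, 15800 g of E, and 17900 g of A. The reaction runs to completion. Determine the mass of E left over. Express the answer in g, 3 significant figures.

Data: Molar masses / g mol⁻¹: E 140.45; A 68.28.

3530 g

n(R) = 3.21 × 34290/1000 = 110.1 mol
n(E) = 15800 / 140.45 = 112.5 mol
n(A) = 17900 / 68.28 = 262.2 mol
n/ν for R = 110.1/1 = 110.1
n/ν for E = 112.5/1 = 112.5
n/ν for A = 262.2/3 = 87.40
Smallest n/ν is A → limiting reagent.
E consumed = (1/3) × 262.2 = 87.40 mol
E remaining = 112.5 − 87.40 = 25.10 mol
mass = 25.10 × 140.45 = 3525 g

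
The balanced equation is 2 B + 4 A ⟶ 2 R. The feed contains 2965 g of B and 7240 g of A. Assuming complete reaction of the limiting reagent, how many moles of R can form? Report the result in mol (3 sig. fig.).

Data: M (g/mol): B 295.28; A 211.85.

10.0 mol

n(B) = 2965 / 295.28 = 10.04 mol
n(A) = 7240 / 211.85 = 34.18 mol
n/ν → B: 5.020, A: 8.545; B is limiting.
n(R) = (2/2) × 10.04 = 10.04 mol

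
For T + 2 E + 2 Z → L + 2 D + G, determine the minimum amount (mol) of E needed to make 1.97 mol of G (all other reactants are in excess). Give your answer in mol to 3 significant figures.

n(G) = 1.970 mol
n(E) = (2/1) × 1.970 = 3.940 mol

3.94 mol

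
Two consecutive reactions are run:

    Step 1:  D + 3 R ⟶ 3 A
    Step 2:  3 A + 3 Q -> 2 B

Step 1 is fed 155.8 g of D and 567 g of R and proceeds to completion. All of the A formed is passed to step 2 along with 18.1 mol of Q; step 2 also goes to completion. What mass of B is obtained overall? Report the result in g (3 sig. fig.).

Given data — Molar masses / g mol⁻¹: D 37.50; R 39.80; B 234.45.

1950 g

Step 1:
n(D) = 155.8 / 37.50 = 4.155 mol
n(R) = 567.0 / 39.80 = 14.25 mol
n/ν for D = 4.155/1 = 4.155
n/ν for R = 14.25/3 = 4.750
Smallest n/ν is D → limiting reagent.
n(A) produced = (3/1) × 4.155 = 12.47 mol
Step 2:
n(A) available = 12.47 mol
n(Q) = 18.10 mol
n/ν for A = 12.47/3 = 4.157
n/ν for Q = 18.10/3 = 6.033
Smallest n/ν is A → limiting reagent.
n(B) = (2/3) × 12.47 = 8.313 mol
mass = 8.313 × 234.45 = 1949 g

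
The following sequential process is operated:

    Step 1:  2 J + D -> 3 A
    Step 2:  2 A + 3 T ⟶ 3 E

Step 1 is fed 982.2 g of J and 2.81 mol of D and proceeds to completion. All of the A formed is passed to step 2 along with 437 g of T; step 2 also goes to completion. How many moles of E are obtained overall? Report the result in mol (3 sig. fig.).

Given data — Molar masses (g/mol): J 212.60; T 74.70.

Step 1:
n(J) = 982.2 / 212.60 = 4.620 mol
n(D) = 2.810 mol
n/ν for J = 4.620/2 = 2.310
n/ν for D = 2.810/1 = 2.810
Smallest n/ν is J → limiting reagent.
n(A) produced = (3/2) × 4.620 = 6.930 mol
Step 2:
n(A) available = 6.930 mol
n(T) = 437.0 / 74.70 = 5.850 mol
n/ν for A = 6.930/2 = 3.465
n/ν for T = 5.850/3 = 1.950
Smallest n/ν is T → limiting reagent.
n(E) = (3/3) × 5.850 = 5.850 mol

5.85 mol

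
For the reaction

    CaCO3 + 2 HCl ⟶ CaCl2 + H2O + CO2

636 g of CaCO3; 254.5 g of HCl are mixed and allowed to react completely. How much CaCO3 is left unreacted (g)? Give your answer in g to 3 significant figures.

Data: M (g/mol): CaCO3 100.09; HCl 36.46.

287 g

n(CaCO3) = 636.0 / 100.09 = 6.354 mol
n(HCl) = 254.5 / 36.46 = 6.980 mol
n/ν for CaCO3 = 6.354/1 = 6.354
n/ν for HCl = 6.980/2 = 3.490
Smallest n/ν is HCl → limiting reagent.
CaCO3 consumed = (1/2) × 6.980 = 3.490 mol
CaCO3 remaining = 6.354 − 3.490 = 2.864 mol
mass = 2.864 × 100.09 = 286.7 g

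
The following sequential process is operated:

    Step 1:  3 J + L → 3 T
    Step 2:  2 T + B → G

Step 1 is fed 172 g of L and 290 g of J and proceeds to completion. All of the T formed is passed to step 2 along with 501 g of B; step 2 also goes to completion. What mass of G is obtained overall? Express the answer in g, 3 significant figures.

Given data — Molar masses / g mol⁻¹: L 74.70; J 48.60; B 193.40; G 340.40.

Step 1:
n(L) = 172.0 / 74.70 = 2.303 mol
n(J) = 290.0 / 48.60 = 5.967 mol
n/ν for L = 2.303/1 = 2.303
n/ν for J = 5.967/3 = 1.989
Smallest n/ν is J → limiting reagent.
n(T) produced = (3/3) × 5.967 = 5.967 mol
Step 2:
n(T) available = 5.967 mol
n(B) = 501.0 / 193.40 = 2.590 mol
n/ν for T = 5.967/2 = 2.984
n/ν for B = 2.590/1 = 2.590
Smallest n/ν is B → limiting reagent.
n(G) = (1/1) × 2.590 = 2.590 mol
mass = 2.590 × 340.40 = 881.6 g

882 g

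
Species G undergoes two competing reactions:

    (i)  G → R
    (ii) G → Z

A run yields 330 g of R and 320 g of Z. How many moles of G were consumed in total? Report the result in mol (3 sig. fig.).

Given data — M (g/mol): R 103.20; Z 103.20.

6.30 mol

n(R) = 330 / 103.20 = 3.198 mol
n(Z) = 320 / 103.20 = 3.101 mol
n(G) via (i) = (1/1)×3.198 = 3.198 mol
n(G) via (ii) = (1/1)×3.101 = 3.101 mol
total n(G) = 3.198 + 3.101 = 6.299 mol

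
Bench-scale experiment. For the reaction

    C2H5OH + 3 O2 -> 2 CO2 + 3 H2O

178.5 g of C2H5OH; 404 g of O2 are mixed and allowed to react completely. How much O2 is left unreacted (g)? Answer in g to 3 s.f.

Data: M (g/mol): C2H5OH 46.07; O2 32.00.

n(C2H5OH) = 178.5 / 46.07 = 3.875 mol
n(O2) = 404.0 / 32.00 = 12.63 mol
n/ν → C2H5OH: 3.875, O2: 4.210; C2H5OH is limiting.
O2 consumed = (3/1) × 3.875 = 11.63 mol
O2 remaining = 12.63 − 11.63 = 1.000 mol
mass = 1.000 × 32.00 = 32.00 g

32.0 g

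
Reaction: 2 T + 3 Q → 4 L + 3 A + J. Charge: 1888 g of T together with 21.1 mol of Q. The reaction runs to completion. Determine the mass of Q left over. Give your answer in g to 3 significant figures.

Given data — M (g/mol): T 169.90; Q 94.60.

419 g

n(T) = 1888 / 169.90 = 11.11 mol
n(Q) = 21.10 mol
n/ν for T = 11.11/2 = 5.555
n/ν for Q = 21.10/3 = 7.033
Smallest n/ν is T → limiting reagent.
Q consumed = (3/2) × 11.11 = 16.67 mol
Q remaining = 21.10 − 16.67 = 4.430 mol
mass = 4.430 × 94.60 = 419.1 g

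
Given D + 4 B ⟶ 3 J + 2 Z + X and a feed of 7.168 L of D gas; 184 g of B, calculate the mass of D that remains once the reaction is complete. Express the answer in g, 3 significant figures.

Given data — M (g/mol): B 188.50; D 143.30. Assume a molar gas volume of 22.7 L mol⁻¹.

n(D) = 7.168 / 22.7 = 0.3158 mol
n(B) = 184.0 / 188.50 = 0.9761 mol
n/ν → D: 0.3158, B: 0.2440; B is limiting.
D consumed = (1/4) × 0.9761 = 0.2440 mol
D remaining = 0.3158 − 0.2440 = 0.07180 mol
mass = 0.07180 × 143.30 = 10.29 g

10.3 g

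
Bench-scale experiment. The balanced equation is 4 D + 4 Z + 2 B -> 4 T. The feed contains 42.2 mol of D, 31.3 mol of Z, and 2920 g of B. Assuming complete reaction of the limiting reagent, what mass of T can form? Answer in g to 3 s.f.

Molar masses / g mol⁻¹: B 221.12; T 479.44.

12700 g

n(D) = 42.20 mol
n(Z) = 31.30 mol
n(B) = 2920 / 221.12 = 13.21 mol
n/ν for D = 42.20/4 = 10.55
n/ν for Z = 31.30/4 = 7.825
n/ν for B = 13.21/2 = 6.605
Smallest n/ν is B → limiting reagent.
n(T) = (4/2) × 13.21 = 26.42 mol
mass = 26.42 × 479.44 = 12670 g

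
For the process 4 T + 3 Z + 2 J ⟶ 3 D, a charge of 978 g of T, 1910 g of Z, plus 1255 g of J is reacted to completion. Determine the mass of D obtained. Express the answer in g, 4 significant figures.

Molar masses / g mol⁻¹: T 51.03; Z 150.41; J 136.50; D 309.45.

3930 g

n(T) = 978.0 / 51.03 = 19.17 mol
n(Z) = 1910 / 150.41 = 12.70 mol
n(J) = 1255 / 136.50 = 9.194 mol
n/ν for T = 19.17/4 = 4.793
n/ν for Z = 12.70/3 = 4.233
n/ν for J = 9.194/2 = 4.597
Smallest n/ν is Z → limiting reagent.
n(D) = (3/3) × 12.70 = 12.70 mol
mass = 12.70 × 309.45 = 3930 g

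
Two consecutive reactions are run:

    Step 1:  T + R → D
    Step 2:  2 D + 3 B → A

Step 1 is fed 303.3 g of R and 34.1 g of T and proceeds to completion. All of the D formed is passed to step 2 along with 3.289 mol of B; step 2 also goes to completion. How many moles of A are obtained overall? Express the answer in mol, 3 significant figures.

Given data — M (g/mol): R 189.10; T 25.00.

Step 1:
n(R) = 303.3 / 189.10 = 1.604 mol
n(T) = 34.10 / 25.00 = 1.364 mol
n/ν for R = 1.604/1 = 1.604
n/ν for T = 1.364/1 = 1.364
Smallest n/ν is T → limiting reagent.
n(D) produced = (1/1) × 1.364 = 1.364 mol
Step 2:
n(D) available = 1.364 mol
n(B) = 3.289 mol
n/ν for D = 1.364/2 = 0.6820
n/ν for B = 3.289/3 = 1.096
Smallest n/ν is D → limiting reagent.
n(A) = (1/2) × 1.364 = 0.6820 mol

0.682 mol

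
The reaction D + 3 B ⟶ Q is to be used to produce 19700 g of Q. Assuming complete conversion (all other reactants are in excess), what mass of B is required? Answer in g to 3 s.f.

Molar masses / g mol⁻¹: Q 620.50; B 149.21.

n(Q) = 19700 / 620.50 = 31.75 mol
n(B) = (3/1) × 31.75 = 95.25 mol
mass = 95.25 × 149.21 = 14210 g

14200 g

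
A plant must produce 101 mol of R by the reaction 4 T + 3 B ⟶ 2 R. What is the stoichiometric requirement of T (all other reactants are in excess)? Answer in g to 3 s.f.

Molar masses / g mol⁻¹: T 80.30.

n(R) = 101.0 mol
n(T) = (4/2) × 101.0 = 202.0 mol
mass = 202.0 × 80.30 = 16220 g

16200 g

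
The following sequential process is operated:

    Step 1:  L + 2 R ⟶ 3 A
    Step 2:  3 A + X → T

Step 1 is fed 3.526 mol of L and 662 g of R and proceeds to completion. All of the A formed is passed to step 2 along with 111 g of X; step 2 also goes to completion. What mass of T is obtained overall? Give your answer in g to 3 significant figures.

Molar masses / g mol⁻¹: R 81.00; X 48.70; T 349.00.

Step 1:
n(L) = 3.526 mol
n(R) = 662.0 / 81.00 = 8.173 mol
n/ν for L = 3.526/1 = 3.526
n/ν for R = 8.173/2 = 4.087
Smallest n/ν is L → limiting reagent.
n(A) produced = (3/1) × 3.526 = 10.58 mol
Step 2:
n(A) available = 10.58 mol
n(X) = 111.0 / 48.70 = 2.279 mol
n/ν for A = 10.58/3 = 3.527
n/ν for X = 2.279/1 = 2.279
Smallest n/ν is X → limiting reagent.
n(T) = (1/1) × 2.279 = 2.279 mol
mass = 2.279 × 349.00 = 795.4 g

795 g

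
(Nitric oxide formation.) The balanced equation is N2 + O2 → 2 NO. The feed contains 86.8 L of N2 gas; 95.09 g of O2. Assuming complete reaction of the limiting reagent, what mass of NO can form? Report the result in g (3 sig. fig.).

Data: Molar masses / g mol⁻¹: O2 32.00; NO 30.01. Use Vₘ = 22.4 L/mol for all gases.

178 g

n(N2) = 86.80 / 22.4 = 3.875 mol
n(O2) = 95.09 / 32.00 = 2.972 mol
n/ν → N2: 3.875, O2: 2.972; O2 is limiting.
n(NO) = (2/1) × 2.972 = 5.944 mol
mass = 5.944 × 30.01 = 178.4 g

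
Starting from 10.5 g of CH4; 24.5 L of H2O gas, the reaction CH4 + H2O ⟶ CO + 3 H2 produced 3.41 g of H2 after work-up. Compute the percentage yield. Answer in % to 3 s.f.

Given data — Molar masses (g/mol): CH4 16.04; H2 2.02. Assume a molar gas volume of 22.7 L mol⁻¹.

n(CH4) = 10.50 / 16.04 = 0.6546 mol
n(H2O) = 24.50 / 22.7 = 1.079 mol
n/ν for CH4 = 0.6546/1 = 0.6546
n/ν for H2O = 1.079/1 = 1.079
Smallest n/ν is CH4 → limiting reagent.
theoretical n(H2) = (3/1) × 0.6546 = 1.964 mol → 3.967 g
% yield = 3.41 / 3.967 × 100 = 85.96 %

86.0 %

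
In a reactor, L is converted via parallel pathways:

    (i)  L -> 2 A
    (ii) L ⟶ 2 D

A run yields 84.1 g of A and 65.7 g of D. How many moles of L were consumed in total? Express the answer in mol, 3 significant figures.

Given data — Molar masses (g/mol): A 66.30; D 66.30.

n(A) = 84.1 / 66.30 = 1.268 mol
n(D) = 65.7 / 66.30 = 0.9910 mol
n(L) via (i) = (1/2)×1.268 = 0.6340 mol
n(L) via (ii) = (1/2)×0.9910 = 0.4955 mol
total n(L) = 0.6340 + 0.4955 = 1.130 mol

1.13 mol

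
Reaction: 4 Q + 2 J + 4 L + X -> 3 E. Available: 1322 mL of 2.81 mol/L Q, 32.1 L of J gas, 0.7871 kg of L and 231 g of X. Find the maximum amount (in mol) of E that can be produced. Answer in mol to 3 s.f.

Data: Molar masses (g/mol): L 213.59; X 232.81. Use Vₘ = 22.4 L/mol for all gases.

2.15 mol

n(Q) = 2.81 × 1322/1000 = 3.715 mol
n(J) = 32.10 / 22.4 = 1.433 mol
n(L) = 0.7871×1000 / 213.59 = 3.685 mol
n(X) = 231.0 / 232.81 = 0.9922 mol
n/ν for Q = 3.715/4 = 0.9288
n/ν for J = 1.433/2 = 0.7165
n/ν for L = 3.685/4 = 0.9213
n/ν for X = 0.9922/1 = 0.9922
Smallest n/ν is J → limiting reagent.
n(E) = (3/2) × 1.433 = 2.150 mol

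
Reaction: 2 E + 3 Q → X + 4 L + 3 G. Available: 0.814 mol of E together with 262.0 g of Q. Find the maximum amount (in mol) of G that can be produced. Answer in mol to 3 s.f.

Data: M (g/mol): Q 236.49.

1.11 mol

n(E) = 0.8140 mol
n(Q) = 262.0 / 236.49 = 1.108 mol
n/ν for E = 0.8140/2 = 0.4070
n/ν for Q = 1.108/3 = 0.3693
Smallest n/ν is Q → limiting reagent.
n(G) = (3/3) × 1.108 = 1.108 mol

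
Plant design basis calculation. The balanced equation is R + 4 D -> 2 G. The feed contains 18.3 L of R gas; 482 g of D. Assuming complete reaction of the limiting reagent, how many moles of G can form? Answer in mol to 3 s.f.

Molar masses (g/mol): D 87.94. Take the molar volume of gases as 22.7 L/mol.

n(R) = 18.30 / 22.7 = 0.8062 mol
n(D) = 482.0 / 87.94 = 5.481 mol
n/ν for R = 0.8062/1 = 0.8062
n/ν for D = 5.481/4 = 1.370
Smallest n/ν is R → limiting reagent.
n(G) = (2/1) × 0.8062 = 1.612 mol

1.61 mol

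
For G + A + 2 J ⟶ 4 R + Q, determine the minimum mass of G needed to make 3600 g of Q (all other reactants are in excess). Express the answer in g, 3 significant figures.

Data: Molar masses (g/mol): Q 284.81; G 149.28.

n(Q) = 3600 / 284.81 = 12.64 mol
n(G) = (1/1) × 12.64 = 12.64 mol
mass = 12.64 × 149.28 = 1887 g

1890 g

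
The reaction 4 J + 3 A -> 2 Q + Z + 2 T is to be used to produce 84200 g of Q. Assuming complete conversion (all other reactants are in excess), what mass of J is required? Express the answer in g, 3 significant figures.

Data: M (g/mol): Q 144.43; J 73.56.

n(Q) = 84200 / 144.43 = 583.0 mol
n(J) = (4/2) × 583.0 = 1166 mol
mass = 1166 × 73.56 = 85770 g

85800 g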